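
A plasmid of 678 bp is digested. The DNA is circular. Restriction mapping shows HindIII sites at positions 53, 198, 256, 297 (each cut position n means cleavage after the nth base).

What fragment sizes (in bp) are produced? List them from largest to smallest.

434, 145, 58, 41 bp

Circular molecule, 4 cuts → 4 fragments:
  198 − 53 = 145 bp
  256 − 198 = 58 bp
  297 − 256 = 41 bp
  wrap: 678 − 297 + 53 = 434 bp
Sorted largest to smallest: 434, 145, 58, 41 bp.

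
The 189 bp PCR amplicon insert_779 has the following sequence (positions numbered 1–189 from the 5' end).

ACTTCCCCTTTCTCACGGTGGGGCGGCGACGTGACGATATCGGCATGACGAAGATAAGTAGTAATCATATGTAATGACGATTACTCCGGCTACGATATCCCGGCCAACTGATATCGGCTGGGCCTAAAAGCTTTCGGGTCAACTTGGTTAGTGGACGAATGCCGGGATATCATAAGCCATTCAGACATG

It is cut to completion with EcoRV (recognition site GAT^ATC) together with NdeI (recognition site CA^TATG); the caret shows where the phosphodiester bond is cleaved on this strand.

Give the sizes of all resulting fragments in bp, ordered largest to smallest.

56, 38, 29, 29, 21, 16 bp

EcoRV sites (GATATC) start at positions 36, 94, 110, 166.
EcoRV cuts after base 3 of each site, so after positions 38, 96, 112, 168.
The NdeI site (CATATG) starts at position 66.
NdeI cuts after base 2 of each site, so after position 67.
Combined cut positions: 38, 67, 96, 112, 168.
Linear molecule, 5 cuts → 6 fragments:
  1–38 → 38 bp
  39–67 → 29 bp
  68–96 → 29 bp
  97–112 → 16 bp
  113–168 → 56 bp
  169–189 → 21 bp
Sorted largest to smallest: 56, 38, 29, 29, 21, 16 bp.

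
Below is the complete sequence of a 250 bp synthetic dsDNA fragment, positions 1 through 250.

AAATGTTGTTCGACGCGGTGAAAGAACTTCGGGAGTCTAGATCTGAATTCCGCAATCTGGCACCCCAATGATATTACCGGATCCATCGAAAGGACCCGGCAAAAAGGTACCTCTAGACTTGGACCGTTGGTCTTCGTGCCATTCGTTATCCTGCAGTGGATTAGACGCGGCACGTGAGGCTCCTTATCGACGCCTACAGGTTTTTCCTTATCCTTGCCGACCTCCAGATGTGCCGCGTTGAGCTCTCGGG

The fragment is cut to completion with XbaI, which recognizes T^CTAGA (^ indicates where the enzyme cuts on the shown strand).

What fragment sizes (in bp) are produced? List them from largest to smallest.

XbaI sites (TCTAGA) start at positions 36, 112.
XbaI cuts after the first base of each site, so after positions 36, 112.
Linear molecule, 2 cuts → 3 fragments:
  1–36 → 36 bp
  37–112 → 76 bp
  113–250 → 138 bp
Sorted largest to smallest: 138, 76, 36 bp.

138, 76, 36 bp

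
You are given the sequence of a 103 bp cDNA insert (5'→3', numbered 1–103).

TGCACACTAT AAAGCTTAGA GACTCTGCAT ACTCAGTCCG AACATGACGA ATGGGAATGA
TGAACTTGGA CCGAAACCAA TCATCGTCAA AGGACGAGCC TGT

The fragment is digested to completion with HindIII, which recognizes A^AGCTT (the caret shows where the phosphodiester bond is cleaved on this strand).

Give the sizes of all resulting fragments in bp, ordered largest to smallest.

The HindIII site (AAGCTT) starts at position 12.
HindIII cuts after the first base of each site, so after position 12.
Linear molecule, 1 cut → 2 fragments:
  1–12 → 12 bp
  13–103 → 91 bp
Sorted largest to smallest: 91, 12 bp.

91, 12 bp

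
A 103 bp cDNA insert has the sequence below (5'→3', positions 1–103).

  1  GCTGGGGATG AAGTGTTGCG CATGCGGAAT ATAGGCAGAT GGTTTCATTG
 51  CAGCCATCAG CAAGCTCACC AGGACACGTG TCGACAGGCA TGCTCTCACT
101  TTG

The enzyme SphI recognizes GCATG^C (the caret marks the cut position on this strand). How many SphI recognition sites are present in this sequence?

GCATGC occurs starting at positions 20, 88.
SphI cuts at 2 sites.

2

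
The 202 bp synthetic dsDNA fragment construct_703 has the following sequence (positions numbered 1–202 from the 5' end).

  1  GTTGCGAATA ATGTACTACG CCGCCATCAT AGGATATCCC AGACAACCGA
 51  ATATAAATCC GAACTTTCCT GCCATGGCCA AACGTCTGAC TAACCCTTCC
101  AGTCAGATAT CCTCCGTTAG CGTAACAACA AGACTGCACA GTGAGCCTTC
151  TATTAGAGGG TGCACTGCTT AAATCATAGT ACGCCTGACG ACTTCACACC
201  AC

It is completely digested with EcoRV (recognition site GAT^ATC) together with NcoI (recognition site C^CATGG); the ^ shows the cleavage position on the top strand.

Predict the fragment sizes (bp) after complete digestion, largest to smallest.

EcoRV sites (GATATC) start at positions 33, 106.
EcoRV cuts after base 3 of each site, so after positions 35, 108.
The NcoI site (CCATGG) starts at position 72.
NcoI cuts after the first base of each site, so after position 72.
Combined cut positions: 35, 72, 108.
Linear molecule, 3 cuts → 4 fragments:
  1–35 → 35 bp
  36–72 → 37 bp
  73–108 → 36 bp
  109–202 → 94 bp
Sorted largest to smallest: 94, 37, 36, 35 bp.

94, 37, 36, 35 bp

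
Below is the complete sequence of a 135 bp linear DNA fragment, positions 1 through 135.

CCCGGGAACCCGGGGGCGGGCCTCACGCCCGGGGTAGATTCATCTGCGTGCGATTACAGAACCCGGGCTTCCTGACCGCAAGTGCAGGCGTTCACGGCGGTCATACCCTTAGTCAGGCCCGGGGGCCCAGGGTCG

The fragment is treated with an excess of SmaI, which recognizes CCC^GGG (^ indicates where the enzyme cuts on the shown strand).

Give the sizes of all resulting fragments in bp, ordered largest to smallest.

56, 34, 19, 15, 8, 3 bp

SmaI sites (CCCGGG) start at positions 1, 9, 28, 62, 118.
SmaI cuts after base 3 of each site, so after positions 3, 11, 30, 64, 120.
Linear molecule, 5 cuts → 6 fragments:
  1–3 → 3 bp
  4–11 → 8 bp
  12–30 → 19 bp
  31–64 → 34 bp
  65–120 → 56 bp
  121–135 → 15 bp
Sorted largest to smallest: 56, 34, 19, 15, 8, 3 bp.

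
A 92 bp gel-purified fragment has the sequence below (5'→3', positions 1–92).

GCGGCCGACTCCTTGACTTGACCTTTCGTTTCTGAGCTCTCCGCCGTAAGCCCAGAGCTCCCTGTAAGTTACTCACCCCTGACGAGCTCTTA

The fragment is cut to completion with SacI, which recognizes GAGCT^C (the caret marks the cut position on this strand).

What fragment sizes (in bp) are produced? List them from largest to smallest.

SacI sites (GAGCTC) start at positions 34, 55, 84.
SacI cuts after base 5 of each site (before the last base), so after positions 38, 59, 88.
Linear molecule, 3 cuts → 4 fragments:
  1–38 → 38 bp
  39–59 → 21 bp
  60–88 → 29 bp
  89–92 → 4 bp
Sorted largest to smallest: 38, 29, 21, 4 bp.

38, 29, 21, 4 bp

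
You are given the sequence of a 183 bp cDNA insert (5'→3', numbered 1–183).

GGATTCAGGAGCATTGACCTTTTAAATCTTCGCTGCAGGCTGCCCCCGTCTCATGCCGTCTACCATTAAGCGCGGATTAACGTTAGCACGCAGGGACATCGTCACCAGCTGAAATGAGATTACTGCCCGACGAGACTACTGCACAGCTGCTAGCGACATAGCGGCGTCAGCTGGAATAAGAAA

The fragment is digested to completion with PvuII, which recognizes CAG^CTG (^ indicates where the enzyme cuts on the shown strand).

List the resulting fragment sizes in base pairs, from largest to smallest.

108, 38, 24, 13 bp

PvuII sites (CAGCTG) start at positions 106, 144, 168.
PvuII cuts after base 3 of each site, so after positions 108, 146, 170.
Linear molecule, 3 cuts → 4 fragments:
  1–108 → 108 bp
  109–146 → 38 bp
  147–170 → 24 bp
  171–183 → 13 bp
Sorted largest to smallest: 108, 38, 24, 13 bp.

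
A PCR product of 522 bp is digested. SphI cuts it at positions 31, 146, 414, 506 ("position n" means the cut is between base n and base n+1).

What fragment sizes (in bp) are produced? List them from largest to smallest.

268, 115, 92, 31, 16 bp

Linear molecule, 4 cuts → 5 fragments:
  31 − 0 = 31 bp
  146 − 31 = 115 bp
  414 − 146 = 268 bp
  506 − 414 = 92 bp
  522 − 506 = 16 bp
Sorted largest to smallest: 268, 115, 92, 31, 16 bp.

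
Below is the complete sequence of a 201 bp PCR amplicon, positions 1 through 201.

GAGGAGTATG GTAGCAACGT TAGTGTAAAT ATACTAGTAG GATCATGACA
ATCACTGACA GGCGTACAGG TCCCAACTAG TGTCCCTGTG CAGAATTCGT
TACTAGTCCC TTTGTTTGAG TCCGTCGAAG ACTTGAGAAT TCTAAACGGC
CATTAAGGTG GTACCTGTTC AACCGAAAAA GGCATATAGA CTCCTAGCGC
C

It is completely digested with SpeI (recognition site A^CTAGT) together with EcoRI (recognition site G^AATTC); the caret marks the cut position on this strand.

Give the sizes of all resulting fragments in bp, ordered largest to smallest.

SpeI sites (ACTAGT) start at positions 33, 76, 102.
SpeI cuts after the first base of each site, so after positions 33, 76, 102.
EcoRI sites (GAATTC) start at positions 93, 137.
EcoRI cuts after the first base of each site, so after positions 93, 137.
Combined cut positions: 33, 76, 93, 102, 137.
Linear molecule, 5 cuts → 6 fragments:
  1–33 → 33 bp
  34–76 → 43 bp
  77–93 → 17 bp
  94–102 → 9 bp
  103–137 → 35 bp
  138–201 → 64 bp
Sorted largest to smallest: 64, 43, 35, 33, 17, 9 bp.

64, 43, 35, 33, 17, 9 bp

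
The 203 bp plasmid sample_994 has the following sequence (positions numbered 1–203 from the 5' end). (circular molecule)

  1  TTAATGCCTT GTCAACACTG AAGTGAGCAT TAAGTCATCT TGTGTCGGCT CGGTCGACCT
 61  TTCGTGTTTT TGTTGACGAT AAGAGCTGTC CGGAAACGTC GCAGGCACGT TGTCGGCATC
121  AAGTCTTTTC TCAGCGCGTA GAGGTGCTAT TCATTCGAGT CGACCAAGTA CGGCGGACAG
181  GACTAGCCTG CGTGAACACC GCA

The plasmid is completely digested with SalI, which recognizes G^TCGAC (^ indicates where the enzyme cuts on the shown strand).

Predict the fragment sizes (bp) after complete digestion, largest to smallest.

SalI sites (GTCGAC) start at positions 53, 159.
SalI cuts after the first base of each site, so after positions 53, 159.
Circular molecule, 2 cuts → 2 fragments:
  54–159 → 106 bp
  160–203 then 1–53 → 44 + 53 = 97 bp
Sorted largest to smallest: 106, 97 bp.

106, 97 bp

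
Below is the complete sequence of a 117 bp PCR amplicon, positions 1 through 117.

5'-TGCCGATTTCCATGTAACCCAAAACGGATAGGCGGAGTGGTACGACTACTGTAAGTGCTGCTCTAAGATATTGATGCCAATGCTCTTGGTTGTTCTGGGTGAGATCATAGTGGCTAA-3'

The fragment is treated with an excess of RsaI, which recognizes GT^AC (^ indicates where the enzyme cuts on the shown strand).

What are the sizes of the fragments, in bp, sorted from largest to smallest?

76, 41 bp

The RsaI site (GTAC) starts at position 40.
RsaI cuts after base 2 of each site, so after position 41.
Linear molecule, 1 cut → 2 fragments:
  1–41 → 41 bp
  42–117 → 76 bp
Sorted largest to smallest: 76, 41 bp.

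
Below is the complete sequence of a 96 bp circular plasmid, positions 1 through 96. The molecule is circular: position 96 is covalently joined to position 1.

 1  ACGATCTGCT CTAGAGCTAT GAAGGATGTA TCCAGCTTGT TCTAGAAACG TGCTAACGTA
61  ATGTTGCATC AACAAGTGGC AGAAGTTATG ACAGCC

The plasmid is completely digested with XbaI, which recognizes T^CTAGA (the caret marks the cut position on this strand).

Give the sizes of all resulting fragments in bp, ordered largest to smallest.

65, 31 bp

XbaI sites (TCTAGA) start at positions 10, 41.
XbaI cuts after the first base of each site, so after positions 10, 41.
Circular molecule, 2 cuts → 2 fragments:
  11–41 → 31 bp
  42–96 then 1–10 → 55 + 10 = 65 bp
Sorted largest to smallest: 65, 31 bp.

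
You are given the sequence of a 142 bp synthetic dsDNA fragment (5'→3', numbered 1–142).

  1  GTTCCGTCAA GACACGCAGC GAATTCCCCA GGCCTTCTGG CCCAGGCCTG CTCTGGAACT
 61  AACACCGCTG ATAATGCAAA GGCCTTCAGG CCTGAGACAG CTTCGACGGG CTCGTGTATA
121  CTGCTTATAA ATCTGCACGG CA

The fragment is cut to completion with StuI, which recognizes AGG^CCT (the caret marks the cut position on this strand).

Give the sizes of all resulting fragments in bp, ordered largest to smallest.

52, 36, 32, 14, 8 bp

StuI sites (AGGCCT) start at positions 30, 44, 80, 88.
StuI cuts after base 3 of each site, so after positions 32, 46, 82, 90.
Linear molecule, 4 cuts → 5 fragments:
  1–32 → 32 bp
  33–46 → 14 bp
  47–82 → 36 bp
  83–90 → 8 bp
  91–142 → 52 bp
Sorted largest to smallest: 52, 36, 32, 14, 8 bp.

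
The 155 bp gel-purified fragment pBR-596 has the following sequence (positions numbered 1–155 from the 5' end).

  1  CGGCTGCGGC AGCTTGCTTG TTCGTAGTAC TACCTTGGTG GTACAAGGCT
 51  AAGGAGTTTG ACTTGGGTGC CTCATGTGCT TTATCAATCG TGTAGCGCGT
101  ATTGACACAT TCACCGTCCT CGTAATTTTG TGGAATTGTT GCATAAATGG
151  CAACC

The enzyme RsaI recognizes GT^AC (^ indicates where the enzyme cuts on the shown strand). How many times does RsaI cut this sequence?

GTAC occurs starting at positions 27, 41.
RsaI cuts at 2 sites.

2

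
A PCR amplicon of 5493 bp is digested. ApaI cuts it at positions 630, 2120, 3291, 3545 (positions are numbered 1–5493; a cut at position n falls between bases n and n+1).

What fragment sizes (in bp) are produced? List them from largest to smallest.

1948, 1490, 1171, 630, 254 bp

Linear molecule, 4 cuts → 5 fragments:
  630 − 0 = 630 bp
  2120 − 630 = 1490 bp
  3291 − 2120 = 1171 bp
  3545 − 3291 = 254 bp
  5493 − 3545 = 1948 bp
Sorted largest to smallest: 1948, 1490, 1171, 630, 254 bp.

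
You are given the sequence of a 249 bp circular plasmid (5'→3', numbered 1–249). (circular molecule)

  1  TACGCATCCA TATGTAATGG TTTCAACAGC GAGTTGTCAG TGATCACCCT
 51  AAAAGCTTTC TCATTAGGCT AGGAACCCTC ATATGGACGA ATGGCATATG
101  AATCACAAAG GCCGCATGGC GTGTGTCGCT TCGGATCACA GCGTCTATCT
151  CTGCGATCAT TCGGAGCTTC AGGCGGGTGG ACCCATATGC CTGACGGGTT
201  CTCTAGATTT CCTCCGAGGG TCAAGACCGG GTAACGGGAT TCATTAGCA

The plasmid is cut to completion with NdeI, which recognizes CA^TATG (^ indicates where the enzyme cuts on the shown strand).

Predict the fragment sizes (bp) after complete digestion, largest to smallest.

NdeI sites (CATATG) start at positions 9, 80, 95, 184.
NdeI cuts after base 2 of each site, so after positions 10, 81, 96, 185.
Circular molecule, 4 cuts → 4 fragments:
  11–81 → 71 bp
  82–96 → 15 bp
  97–185 → 89 bp
  186–249 then 1–10 → 64 + 10 = 74 bp
Sorted largest to smallest: 89, 74, 71, 15 bp.

89, 74, 71, 15 bp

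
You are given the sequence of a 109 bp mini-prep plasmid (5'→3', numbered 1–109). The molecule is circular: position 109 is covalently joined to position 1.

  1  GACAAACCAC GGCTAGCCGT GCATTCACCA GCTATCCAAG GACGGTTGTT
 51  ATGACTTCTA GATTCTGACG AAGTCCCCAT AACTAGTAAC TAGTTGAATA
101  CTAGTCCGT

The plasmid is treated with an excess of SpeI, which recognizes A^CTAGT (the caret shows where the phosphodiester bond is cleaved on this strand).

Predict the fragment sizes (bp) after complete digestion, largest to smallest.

SpeI sites (ACTAGT) start at positions 82, 89, 100.
SpeI cuts after the first base of each site, so after positions 82, 89, 100.
Circular molecule, 3 cuts → 3 fragments:
  83–89 → 7 bp
  90–100 → 11 bp
  101–109 then 1–82 → 9 + 82 = 91 bp
Sorted largest to smallest: 91, 11, 7 bp.

91, 11, 7 bp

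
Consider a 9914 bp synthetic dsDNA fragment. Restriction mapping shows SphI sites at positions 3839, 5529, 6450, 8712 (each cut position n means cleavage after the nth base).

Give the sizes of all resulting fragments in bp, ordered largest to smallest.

Linear molecule, 4 cuts → 5 fragments:
  3839 − 0 = 3839 bp
  5529 − 3839 = 1690 bp
  6450 − 5529 = 921 bp
  8712 − 6450 = 2262 bp
  9914 − 8712 = 1202 bp
Sorted largest to smallest: 3839, 2262, 1690, 1202, 921 bp.

3839, 2262, 1690, 1202, 921 bp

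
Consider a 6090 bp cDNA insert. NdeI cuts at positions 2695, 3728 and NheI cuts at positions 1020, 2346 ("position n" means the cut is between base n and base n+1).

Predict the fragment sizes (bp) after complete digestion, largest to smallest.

Combined cut positions (sorted): 1020, 2346, 2695, 3728.
Linear molecule, 4 cuts → 5 fragments:
  1020 − 0 = 1020 bp
  2346 − 1020 = 1326 bp
  2695 − 2346 = 349 bp
  3728 − 2695 = 1033 bp
  6090 − 3728 = 2362 bp
Sorted largest to smallest: 2362, 1326, 1033, 1020, 349 bp.

2362, 1326, 1033, 1020, 349 bp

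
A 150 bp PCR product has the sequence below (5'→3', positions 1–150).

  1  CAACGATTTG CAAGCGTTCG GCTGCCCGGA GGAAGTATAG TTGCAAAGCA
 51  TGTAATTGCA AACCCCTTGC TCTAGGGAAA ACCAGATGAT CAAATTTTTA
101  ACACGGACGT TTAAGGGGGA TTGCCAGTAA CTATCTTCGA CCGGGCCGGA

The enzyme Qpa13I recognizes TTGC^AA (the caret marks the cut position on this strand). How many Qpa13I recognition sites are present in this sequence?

TTGCAA occurs starting at positions 8, 41, 56.
Qpa13I cuts at 3 sites.

3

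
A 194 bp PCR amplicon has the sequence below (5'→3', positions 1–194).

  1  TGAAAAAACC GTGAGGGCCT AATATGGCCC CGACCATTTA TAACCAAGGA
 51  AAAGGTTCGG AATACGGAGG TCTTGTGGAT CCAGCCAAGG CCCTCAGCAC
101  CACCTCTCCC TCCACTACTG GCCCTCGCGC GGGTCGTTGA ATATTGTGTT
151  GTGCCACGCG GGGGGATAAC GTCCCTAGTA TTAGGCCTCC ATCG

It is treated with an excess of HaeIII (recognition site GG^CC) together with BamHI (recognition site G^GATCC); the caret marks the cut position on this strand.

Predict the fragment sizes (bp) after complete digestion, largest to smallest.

64, 50, 31, 17, 13, 10, 9 bp

HaeIII sites (GGCC) start at positions 16, 26, 89, 120, 184.
HaeIII cuts after base 2 of each site, so after positions 17, 27, 90, 121, 185.
The BamHI site (GGATCC) starts at position 77.
BamHI cuts after the first base of each site, so after position 77.
Combined cut positions: 17, 27, 77, 90, 121, 185.
Linear molecule, 6 cuts → 7 fragments:
  1–17 → 17 bp
  18–27 → 10 bp
  28–77 → 50 bp
  78–90 → 13 bp
  91–121 → 31 bp
  122–185 → 64 bp
  186–194 → 9 bp
Sorted largest to smallest: 64, 50, 31, 17, 13, 10, 9 bp.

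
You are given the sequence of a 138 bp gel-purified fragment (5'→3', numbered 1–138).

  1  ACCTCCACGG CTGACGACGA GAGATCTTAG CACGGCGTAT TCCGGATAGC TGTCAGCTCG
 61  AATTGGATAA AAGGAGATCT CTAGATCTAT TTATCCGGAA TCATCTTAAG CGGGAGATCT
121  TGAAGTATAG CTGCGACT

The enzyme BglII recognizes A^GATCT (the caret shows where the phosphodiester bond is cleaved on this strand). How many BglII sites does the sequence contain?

AGATCT occurs starting at positions 22, 75, 83, 115.
BglII cuts at 4 sites.

4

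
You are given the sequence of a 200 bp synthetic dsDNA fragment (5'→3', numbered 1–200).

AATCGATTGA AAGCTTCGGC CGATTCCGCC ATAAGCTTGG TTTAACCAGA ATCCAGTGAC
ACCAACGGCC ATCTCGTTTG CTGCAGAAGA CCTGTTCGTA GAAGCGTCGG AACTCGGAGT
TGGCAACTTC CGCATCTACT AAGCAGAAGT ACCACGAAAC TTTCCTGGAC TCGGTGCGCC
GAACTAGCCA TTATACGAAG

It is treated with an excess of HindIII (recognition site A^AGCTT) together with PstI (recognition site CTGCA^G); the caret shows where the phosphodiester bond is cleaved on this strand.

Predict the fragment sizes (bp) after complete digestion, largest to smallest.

HindIII sites (AAGCTT) start at positions 11, 33.
HindIII cuts after the first base of each site, so after positions 11, 33.
The PstI site (CTGCAG) starts at position 81.
PstI cuts after base 5 of each site (before the last base), so after position 85.
Combined cut positions: 11, 33, 85.
Linear molecule, 3 cuts → 4 fragments:
  1–11 → 11 bp
  12–33 → 22 bp
  34–85 → 52 bp
  86–200 → 115 bp
Sorted largest to smallest: 115, 52, 22, 11 bp.

115, 52, 22, 11 bp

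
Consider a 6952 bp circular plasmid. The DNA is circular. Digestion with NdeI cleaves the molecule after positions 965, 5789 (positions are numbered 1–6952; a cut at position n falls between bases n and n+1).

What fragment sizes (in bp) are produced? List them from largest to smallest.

4824, 2128 bp

Circular molecule, 2 cuts → 2 fragments:
  5789 − 965 = 4824 bp
  wrap: 6952 − 5789 + 965 = 2128 bp
Sorted largest to smallest: 4824, 2128 bp.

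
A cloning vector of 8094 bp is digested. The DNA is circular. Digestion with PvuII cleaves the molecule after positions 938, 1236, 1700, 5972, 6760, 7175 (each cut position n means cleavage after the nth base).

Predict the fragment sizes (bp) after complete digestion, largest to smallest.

4272, 1857, 788, 464, 415, 298 bp

Circular molecule, 6 cuts → 6 fragments:
  1236 − 938 = 298 bp
  1700 − 1236 = 464 bp
  5972 − 1700 = 4272 bp
  6760 − 5972 = 788 bp
  7175 − 6760 = 415 bp
  wrap: 8094 − 7175 + 938 = 1857 bp
Sorted largest to smallest: 4272, 1857, 788, 464, 415, 298 bp.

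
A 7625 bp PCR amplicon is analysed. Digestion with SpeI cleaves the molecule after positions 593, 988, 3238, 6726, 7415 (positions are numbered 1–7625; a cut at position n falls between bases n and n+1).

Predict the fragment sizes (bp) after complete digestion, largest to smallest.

Linear molecule, 5 cuts → 6 fragments:
  593 − 0 = 593 bp
  988 − 593 = 395 bp
  3238 − 988 = 2250 bp
  6726 − 3238 = 3488 bp
  7415 − 6726 = 689 bp
  7625 − 7415 = 210 bp
Sorted largest to smallest: 3488, 2250, 689, 593, 395, 210 bp.

3488, 2250, 689, 593, 395, 210 bp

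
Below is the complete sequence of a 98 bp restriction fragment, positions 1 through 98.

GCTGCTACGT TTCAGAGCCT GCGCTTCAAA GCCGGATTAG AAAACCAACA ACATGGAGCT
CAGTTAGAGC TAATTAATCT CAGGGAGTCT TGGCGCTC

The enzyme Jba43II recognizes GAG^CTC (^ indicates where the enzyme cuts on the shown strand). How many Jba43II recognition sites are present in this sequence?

GAGCTC occurs starting at position 56.
Jba43II cuts at 1 site.

1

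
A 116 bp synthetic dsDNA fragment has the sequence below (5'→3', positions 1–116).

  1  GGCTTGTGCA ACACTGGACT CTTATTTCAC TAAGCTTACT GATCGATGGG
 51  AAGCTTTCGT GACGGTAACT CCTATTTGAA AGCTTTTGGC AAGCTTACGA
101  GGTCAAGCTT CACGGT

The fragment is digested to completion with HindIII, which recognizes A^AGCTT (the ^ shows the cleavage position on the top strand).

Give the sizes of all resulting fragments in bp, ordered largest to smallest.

32, 29, 19, 14, 11, 11 bp

HindIII sites (AAGCTT) start at positions 32, 51, 80, 91, 105.
HindIII cuts after the first base of each site, so after positions 32, 51, 80, 91, 105.
Linear molecule, 5 cuts → 6 fragments:
  1–32 → 32 bp
  33–51 → 19 bp
  52–80 → 29 bp
  81–91 → 11 bp
  92–105 → 14 bp
  106–116 → 11 bp
Sorted largest to smallest: 32, 29, 19, 14, 11, 11 bp.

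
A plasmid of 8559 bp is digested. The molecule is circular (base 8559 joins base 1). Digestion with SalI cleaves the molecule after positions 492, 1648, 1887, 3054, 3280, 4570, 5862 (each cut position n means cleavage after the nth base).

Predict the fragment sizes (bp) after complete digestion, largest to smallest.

Circular molecule, 7 cuts → 7 fragments:
  1648 − 492 = 1156 bp
  1887 − 1648 = 239 bp
  3054 − 1887 = 1167 bp
  3280 − 3054 = 226 bp
  4570 − 3280 = 1290 bp
  5862 − 4570 = 1292 bp
  wrap: 8559 − 5862 + 492 = 3189 bp
Sorted largest to smallest: 3189, 1292, 1290, 1167, 1156, 239, 226 bp.

3189, 1292, 1290, 1167, 1156, 239, 226 bp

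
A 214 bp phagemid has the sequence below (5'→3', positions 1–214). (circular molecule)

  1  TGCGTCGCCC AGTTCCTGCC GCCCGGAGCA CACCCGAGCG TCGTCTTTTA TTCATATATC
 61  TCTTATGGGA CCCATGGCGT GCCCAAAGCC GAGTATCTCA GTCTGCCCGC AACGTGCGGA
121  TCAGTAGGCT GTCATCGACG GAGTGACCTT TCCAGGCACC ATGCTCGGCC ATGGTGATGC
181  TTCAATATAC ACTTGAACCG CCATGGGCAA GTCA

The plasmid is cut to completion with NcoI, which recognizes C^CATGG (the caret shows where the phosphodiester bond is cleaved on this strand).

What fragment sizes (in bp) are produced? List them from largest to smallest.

97, 85, 32 bp

NcoI sites (CCATGG) start at positions 72, 169, 201.
NcoI cuts after the first base of each site, so after positions 72, 169, 201.
Circular molecule, 3 cuts → 3 fragments:
  73–169 → 97 bp
  170–201 → 32 bp
  202–214 then 1–72 → 13 + 72 = 85 bp
Sorted largest to smallest: 97, 85, 32 bp.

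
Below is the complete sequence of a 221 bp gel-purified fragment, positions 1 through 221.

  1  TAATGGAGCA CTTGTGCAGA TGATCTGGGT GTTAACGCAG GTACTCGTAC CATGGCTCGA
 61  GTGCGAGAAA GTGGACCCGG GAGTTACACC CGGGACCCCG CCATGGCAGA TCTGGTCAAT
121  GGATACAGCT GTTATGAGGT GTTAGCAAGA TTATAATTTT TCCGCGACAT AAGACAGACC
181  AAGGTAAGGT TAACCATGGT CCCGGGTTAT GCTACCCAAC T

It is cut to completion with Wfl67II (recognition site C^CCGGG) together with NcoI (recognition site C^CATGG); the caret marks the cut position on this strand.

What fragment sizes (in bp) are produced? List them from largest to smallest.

Wfl67II sites (CCCGGG) start at positions 76, 89, 201.
Wfl67II cuts after the first base of each site, so after positions 76, 89, 201.
NcoI sites (CCATGG) start at positions 50, 101, 194.
NcoI cuts after the first base of each site, so after positions 50, 101, 194.
Combined cut positions: 50, 76, 89, 101, 194, 201.
Linear molecule, 6 cuts → 7 fragments:
  1–50 → 50 bp
  51–76 → 26 bp
  77–89 → 13 bp
  90–101 → 12 bp
  102–194 → 93 bp
  195–201 → 7 bp
  202–221 → 20 bp
Sorted largest to smallest: 93, 50, 26, 20, 13, 12, 7 bp.

93, 50, 26, 20, 13, 12, 7 bp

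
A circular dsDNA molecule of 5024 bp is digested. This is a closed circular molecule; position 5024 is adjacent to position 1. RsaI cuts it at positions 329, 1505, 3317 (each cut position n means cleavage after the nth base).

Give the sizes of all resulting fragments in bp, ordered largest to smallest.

2036, 1812, 1176 bp

Circular molecule, 3 cuts → 3 fragments:
  1505 − 329 = 1176 bp
  3317 − 1505 = 1812 bp
  wrap: 5024 − 3317 + 329 = 2036 bp
Sorted largest to smallest: 2036, 1812, 1176 bp.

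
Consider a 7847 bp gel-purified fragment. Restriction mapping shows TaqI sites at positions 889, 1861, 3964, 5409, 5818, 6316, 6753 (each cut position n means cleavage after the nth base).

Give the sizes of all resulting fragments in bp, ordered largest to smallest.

2103, 1445, 1094, 972, 889, 498, 437, 409 bp

Linear molecule, 7 cuts → 8 fragments:
  889 − 0 = 889 bp
  1861 − 889 = 972 bp
  3964 − 1861 = 2103 bp
  5409 − 3964 = 1445 bp
  5818 − 5409 = 409 bp
  6316 − 5818 = 498 bp
  6753 − 6316 = 437 bp
  7847 − 6753 = 1094 bp
Sorted largest to smallest: 2103, 1445, 1094, 972, 889, 498, 437, 409 bp.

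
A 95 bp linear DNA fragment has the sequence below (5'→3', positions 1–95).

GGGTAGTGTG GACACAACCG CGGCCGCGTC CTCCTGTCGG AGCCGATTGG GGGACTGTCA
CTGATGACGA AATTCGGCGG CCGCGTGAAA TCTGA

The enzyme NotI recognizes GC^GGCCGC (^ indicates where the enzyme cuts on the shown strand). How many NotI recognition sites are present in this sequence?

GCGGCCGC occurs starting at positions 20, 77.
NotI cuts at 2 sites.

2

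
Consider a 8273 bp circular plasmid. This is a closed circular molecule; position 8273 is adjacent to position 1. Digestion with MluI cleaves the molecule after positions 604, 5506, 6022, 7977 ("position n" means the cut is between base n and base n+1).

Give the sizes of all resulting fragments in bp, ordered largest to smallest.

4902, 1955, 900, 516 bp

Circular molecule, 4 cuts → 4 fragments:
  5506 − 604 = 4902 bp
  6022 − 5506 = 516 bp
  7977 − 6022 = 1955 bp
  wrap: 8273 − 7977 + 604 = 900 bp
Sorted largest to smallest: 4902, 1955, 900, 516 bp.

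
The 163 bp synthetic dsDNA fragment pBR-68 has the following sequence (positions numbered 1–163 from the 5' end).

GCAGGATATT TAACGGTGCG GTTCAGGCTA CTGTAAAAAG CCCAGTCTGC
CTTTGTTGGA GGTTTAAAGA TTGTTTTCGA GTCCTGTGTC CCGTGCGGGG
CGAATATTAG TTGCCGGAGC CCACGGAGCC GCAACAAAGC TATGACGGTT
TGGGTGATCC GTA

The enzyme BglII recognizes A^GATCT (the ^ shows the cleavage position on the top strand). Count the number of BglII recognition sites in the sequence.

0

No occurrence of AGATCT is present in the sequence.
BglII does not cut: 0 sites.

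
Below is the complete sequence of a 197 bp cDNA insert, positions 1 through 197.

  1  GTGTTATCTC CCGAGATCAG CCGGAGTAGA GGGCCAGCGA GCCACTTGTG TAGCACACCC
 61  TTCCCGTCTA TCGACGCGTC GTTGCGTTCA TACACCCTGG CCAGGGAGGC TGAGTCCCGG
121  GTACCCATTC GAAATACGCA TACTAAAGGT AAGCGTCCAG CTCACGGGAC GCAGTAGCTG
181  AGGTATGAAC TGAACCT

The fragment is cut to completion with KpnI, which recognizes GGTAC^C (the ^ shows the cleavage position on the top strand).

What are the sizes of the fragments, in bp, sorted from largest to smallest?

The KpnI site (GGTACC) starts at position 120.
KpnI cuts after base 5 of each site (before the last base), so after position 124.
Linear molecule, 1 cut → 2 fragments:
  1–124 → 124 bp
  125–197 → 73 bp
Sorted largest to smallest: 124, 73 bp.

124, 73 bp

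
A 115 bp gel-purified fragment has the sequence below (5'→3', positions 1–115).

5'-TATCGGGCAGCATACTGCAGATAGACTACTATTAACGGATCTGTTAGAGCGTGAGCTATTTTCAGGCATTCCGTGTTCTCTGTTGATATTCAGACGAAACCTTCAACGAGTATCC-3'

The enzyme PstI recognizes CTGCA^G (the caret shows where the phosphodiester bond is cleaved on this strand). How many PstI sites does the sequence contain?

CTGCAG occurs starting at position 15.
PstI cuts at 1 site.

1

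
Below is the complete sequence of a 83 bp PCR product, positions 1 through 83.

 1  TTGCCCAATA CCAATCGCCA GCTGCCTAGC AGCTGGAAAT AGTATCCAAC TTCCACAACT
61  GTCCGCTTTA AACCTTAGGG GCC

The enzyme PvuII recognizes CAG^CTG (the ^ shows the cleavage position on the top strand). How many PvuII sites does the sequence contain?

CAGCTG occurs starting at positions 19, 30.
PvuII cuts at 2 sites.

2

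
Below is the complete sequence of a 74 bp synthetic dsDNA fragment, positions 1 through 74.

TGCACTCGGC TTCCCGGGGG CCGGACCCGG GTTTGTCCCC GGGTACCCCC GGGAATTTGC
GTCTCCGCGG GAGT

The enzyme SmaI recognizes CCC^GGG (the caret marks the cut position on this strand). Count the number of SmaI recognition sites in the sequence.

CCCGGG occurs starting at positions 13, 26, 38, 48.
SmaI cuts at 4 sites.

4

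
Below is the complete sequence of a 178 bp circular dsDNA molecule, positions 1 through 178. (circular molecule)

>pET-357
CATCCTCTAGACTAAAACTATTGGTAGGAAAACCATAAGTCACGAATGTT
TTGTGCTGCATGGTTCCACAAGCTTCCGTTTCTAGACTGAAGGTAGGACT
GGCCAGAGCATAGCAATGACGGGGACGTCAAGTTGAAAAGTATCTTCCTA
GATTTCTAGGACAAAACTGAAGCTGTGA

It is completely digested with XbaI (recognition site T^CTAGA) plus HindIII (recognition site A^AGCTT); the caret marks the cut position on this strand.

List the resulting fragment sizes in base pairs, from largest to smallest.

XbaI sites (TCTAGA) start at positions 6, 81.
XbaI cuts after the first base of each site, so after positions 6, 81.
The HindIII site (AAGCTT) starts at position 70.
HindIII cuts after the first base of each site, so after position 70.
Combined cut positions: 6, 70, 81.
Circular molecule, 3 cuts → 3 fragments:
  7–70 → 64 bp
  71–81 → 11 bp
  82–178 then 1–6 → 97 + 6 = 103 bp
Sorted largest to smallest: 103, 64, 11 bp.

103, 64, 11 bp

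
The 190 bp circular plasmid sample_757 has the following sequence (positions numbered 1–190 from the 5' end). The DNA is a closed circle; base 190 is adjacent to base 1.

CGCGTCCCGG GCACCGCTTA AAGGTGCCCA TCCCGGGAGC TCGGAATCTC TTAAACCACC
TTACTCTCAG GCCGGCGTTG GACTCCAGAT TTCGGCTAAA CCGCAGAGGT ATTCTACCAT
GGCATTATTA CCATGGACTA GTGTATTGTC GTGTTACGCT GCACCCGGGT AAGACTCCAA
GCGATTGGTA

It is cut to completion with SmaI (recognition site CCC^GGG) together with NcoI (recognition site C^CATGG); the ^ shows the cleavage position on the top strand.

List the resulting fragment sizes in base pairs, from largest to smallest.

83, 35, 32, 26, 14 bp

SmaI sites (CCCGGG) start at positions 6, 32, 164.
SmaI cuts after base 3 of each site, so after positions 8, 34, 166.
NcoI sites (CCATGG) start at positions 117, 131.
NcoI cuts after the first base of each site, so after positions 117, 131.
Combined cut positions: 8, 34, 117, 131, 166.
Circular molecule, 5 cuts → 5 fragments:
  9–34 → 26 bp
  35–117 → 83 bp
  118–131 → 14 bp
  132–166 → 35 bp
  167–190 then 1–8 → 24 + 8 = 32 bp
Sorted largest to smallest: 83, 35, 32, 26, 14 bp.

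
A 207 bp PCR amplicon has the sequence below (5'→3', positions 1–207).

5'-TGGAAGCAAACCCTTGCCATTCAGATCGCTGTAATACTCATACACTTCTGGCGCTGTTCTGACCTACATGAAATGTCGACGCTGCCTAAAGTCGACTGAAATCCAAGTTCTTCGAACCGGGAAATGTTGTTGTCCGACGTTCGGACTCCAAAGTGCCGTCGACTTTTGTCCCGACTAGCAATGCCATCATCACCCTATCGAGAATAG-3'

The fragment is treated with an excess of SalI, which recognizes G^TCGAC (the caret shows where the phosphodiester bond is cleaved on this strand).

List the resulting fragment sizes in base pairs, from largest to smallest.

75, 67, 49, 16 bp

SalI sites (GTCGAC) start at positions 75, 91, 158.
SalI cuts after the first base of each site, so after positions 75, 91, 158.
Linear molecule, 3 cuts → 4 fragments:
  1–75 → 75 bp
  76–91 → 16 bp
  92–158 → 67 bp
  159–207 → 49 bp
Sorted largest to smallest: 75, 67, 49, 16 bp.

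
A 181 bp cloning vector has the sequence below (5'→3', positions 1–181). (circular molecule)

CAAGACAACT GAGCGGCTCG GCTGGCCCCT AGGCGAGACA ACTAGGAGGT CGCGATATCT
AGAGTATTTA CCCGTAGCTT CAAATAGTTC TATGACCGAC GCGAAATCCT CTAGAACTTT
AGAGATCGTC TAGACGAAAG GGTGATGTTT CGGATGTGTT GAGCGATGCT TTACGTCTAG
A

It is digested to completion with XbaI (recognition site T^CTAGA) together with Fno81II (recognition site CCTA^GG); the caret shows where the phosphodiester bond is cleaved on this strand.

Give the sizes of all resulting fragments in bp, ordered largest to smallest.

XbaI sites (TCTAGA) start at positions 58, 110, 129, 176.
XbaI cuts after the first base of each site, so after positions 58, 110, 129, 176.
The Fno81II site (CCTAGG) starts at position 28.
Fno81II cuts after base 4 of each site, so after position 31.
Combined cut positions: 31, 58, 110, 129, 176.
Circular molecule, 5 cuts → 5 fragments:
  32–58 → 27 bp
  59–110 → 52 bp
  111–129 → 19 bp
  130–176 → 47 bp
  177–181 then 1–31 → 5 + 31 = 36 bp
Sorted largest to smallest: 52, 47, 36, 27, 19 bp.

52, 47, 36, 27, 19 bp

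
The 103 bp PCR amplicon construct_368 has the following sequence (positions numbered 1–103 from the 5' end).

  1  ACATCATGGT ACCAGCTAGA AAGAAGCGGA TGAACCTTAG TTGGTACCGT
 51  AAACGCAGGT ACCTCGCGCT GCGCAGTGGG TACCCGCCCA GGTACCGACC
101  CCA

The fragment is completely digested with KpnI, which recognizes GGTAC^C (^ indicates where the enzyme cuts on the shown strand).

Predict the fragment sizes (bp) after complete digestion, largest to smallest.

35, 21, 15, 12, 12, 8 bp

KpnI sites (GGTACC) start at positions 8, 43, 58, 79, 91.
KpnI cuts after base 5 of each site (before the last base), so after positions 12, 47, 62, 83, 95.
Linear molecule, 5 cuts → 6 fragments:
  1–12 → 12 bp
  13–47 → 35 bp
  48–62 → 15 bp
  63–83 → 21 bp
  84–95 → 12 bp
  96–103 → 8 bp
Sorted largest to smallest: 35, 21, 15, 12, 12, 8 bp.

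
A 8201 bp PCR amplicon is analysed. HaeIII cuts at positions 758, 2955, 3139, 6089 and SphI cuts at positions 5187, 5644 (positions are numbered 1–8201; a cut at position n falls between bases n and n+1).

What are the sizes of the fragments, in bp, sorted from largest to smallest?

Combined cut positions (sorted): 758, 2955, 3139, 5187, 5644, 6089.
Linear molecule, 6 cuts → 7 fragments:
  758 − 0 = 758 bp
  2955 − 758 = 2197 bp
  3139 − 2955 = 184 bp
  5187 − 3139 = 2048 bp
  5644 − 5187 = 457 bp
  6089 − 5644 = 445 bp
  8201 − 6089 = 2112 bp
Sorted largest to smallest: 2197, 2112, 2048, 758, 457, 445, 184 bp.

2197, 2112, 2048, 758, 457, 445, 184 bp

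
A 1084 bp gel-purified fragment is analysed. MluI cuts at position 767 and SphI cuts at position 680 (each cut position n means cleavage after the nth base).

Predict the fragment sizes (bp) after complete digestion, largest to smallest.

Combined cut positions (sorted): 680, 767.
Linear molecule, 2 cuts → 3 fragments:
  680 − 0 = 680 bp
  767 − 680 = 87 bp
  1084 − 767 = 317 bp
Sorted largest to smallest: 680, 317, 87 bp.

680, 317, 87 bp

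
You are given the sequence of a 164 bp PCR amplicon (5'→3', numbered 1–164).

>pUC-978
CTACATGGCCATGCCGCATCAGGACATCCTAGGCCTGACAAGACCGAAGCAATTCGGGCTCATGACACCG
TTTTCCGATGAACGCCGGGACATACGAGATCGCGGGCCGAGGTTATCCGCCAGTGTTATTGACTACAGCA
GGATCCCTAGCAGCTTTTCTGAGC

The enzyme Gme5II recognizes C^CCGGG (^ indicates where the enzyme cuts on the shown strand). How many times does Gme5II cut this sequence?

0

No occurrence of CCCGGG is present in the sequence.
Gme5II does not cut: 0 sites.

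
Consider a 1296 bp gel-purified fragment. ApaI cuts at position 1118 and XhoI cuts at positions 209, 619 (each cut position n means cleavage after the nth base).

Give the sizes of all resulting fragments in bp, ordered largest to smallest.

499, 410, 209, 178 bp

Combined cut positions (sorted): 209, 619, 1118.
Linear molecule, 3 cuts → 4 fragments:
  209 − 0 = 209 bp
  619 − 209 = 410 bp
  1118 − 619 = 499 bp
  1296 − 1118 = 178 bp
Sorted largest to smallest: 499, 410, 209, 178 bp.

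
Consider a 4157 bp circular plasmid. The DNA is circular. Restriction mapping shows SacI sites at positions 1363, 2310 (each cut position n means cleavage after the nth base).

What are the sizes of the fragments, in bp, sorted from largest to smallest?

Circular molecule, 2 cuts → 2 fragments:
  2310 − 1363 = 947 bp
  wrap: 4157 − 2310 + 1363 = 3210 bp
Sorted largest to smallest: 3210, 947 bp.

3210, 947 bp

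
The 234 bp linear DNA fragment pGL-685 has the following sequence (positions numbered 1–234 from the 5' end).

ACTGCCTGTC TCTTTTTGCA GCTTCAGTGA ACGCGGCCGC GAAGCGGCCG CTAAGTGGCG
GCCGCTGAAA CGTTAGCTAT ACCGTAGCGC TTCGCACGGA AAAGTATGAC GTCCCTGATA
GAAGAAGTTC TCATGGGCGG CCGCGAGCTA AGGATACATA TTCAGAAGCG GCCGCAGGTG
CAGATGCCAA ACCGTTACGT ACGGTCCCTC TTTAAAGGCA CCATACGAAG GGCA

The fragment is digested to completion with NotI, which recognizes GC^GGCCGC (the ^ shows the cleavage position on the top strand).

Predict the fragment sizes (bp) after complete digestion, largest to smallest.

NotI sites (GCGGCCGC) start at positions 33, 44, 58, 137, 168.
NotI cuts after base 2 of each site, so after positions 34, 45, 59, 138, 169.
Linear molecule, 5 cuts → 6 fragments:
  1–34 → 34 bp
  35–45 → 11 bp
  46–59 → 14 bp
  60–138 → 79 bp
  139–169 → 31 bp
  170–234 → 65 bp
Sorted largest to smallest: 79, 65, 34, 31, 14, 11 bp.

79, 65, 34, 31, 14, 11 bp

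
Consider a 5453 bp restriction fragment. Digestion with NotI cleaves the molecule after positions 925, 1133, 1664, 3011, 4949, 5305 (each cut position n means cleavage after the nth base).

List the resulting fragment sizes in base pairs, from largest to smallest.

1938, 1347, 925, 531, 356, 208, 148 bp

Linear molecule, 6 cuts → 7 fragments:
  925 − 0 = 925 bp
  1133 − 925 = 208 bp
  1664 − 1133 = 531 bp
  3011 − 1664 = 1347 bp
  4949 − 3011 = 1938 bp
  5305 − 4949 = 356 bp
  5453 − 5305 = 148 bp
Sorted largest to smallest: 1938, 1347, 925, 531, 356, 208, 148 bp.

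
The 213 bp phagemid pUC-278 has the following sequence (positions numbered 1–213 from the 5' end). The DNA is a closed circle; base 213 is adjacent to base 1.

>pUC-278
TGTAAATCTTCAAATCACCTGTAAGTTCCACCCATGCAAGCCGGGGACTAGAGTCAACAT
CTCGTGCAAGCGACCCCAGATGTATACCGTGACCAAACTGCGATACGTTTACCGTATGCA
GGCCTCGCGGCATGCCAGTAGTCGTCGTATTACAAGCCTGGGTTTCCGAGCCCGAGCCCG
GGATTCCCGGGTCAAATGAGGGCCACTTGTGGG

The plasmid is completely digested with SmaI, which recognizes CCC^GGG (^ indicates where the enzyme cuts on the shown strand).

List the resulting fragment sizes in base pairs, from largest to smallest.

204, 9 bp

SmaI sites (CCCGGG) start at positions 177, 186.
SmaI cuts after base 3 of each site, so after positions 179, 188.
Circular molecule, 2 cuts → 2 fragments:
  180–188 → 9 bp
  189–213 then 1–179 → 25 + 179 = 204 bp
Sorted largest to smallest: 204, 9 bp.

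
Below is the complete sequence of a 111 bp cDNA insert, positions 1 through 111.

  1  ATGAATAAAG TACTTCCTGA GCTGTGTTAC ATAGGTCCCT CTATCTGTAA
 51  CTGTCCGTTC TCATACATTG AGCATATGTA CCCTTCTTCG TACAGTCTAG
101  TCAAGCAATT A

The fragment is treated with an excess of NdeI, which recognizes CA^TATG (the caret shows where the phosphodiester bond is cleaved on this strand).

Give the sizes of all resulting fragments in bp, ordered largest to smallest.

The NdeI site (CATATG) starts at position 73.
NdeI cuts after base 2 of each site, so after position 74.
Linear molecule, 1 cut → 2 fragments:
  1–74 → 74 bp
  75–111 → 37 bp
Sorted largest to smallest: 74, 37 bp.

74, 37 bp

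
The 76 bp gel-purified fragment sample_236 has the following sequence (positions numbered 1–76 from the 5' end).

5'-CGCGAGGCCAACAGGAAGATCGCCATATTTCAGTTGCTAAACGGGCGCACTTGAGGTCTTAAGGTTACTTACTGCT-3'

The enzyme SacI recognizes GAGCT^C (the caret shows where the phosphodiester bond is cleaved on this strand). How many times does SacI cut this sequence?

No occurrence of GAGCTC is present in the sequence.
SacI does not cut: 0 sites.

0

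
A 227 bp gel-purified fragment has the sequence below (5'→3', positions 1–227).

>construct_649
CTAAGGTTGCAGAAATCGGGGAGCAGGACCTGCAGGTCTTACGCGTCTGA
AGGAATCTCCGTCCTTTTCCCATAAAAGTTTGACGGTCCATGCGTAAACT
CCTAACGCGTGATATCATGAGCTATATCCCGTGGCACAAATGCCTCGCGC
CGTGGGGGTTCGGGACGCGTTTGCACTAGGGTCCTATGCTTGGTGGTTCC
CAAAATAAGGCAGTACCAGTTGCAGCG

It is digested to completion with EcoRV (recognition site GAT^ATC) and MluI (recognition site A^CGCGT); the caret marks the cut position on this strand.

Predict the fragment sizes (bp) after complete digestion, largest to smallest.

The EcoRV site (GATATC) starts at position 111.
EcoRV cuts after base 3 of each site, so after position 113.
MluI sites (ACGCGT) start at positions 41, 105, 165.
MluI cuts after the first base of each site, so after positions 41, 105, 165.
Combined cut positions: 41, 105, 113, 165.
Linear molecule, 4 cuts → 5 fragments:
  1–41 → 41 bp
  42–105 → 64 bp
  106–113 → 8 bp
  114–165 → 52 bp
  166–227 → 62 bp
Sorted largest to smallest: 64, 62, 52, 41, 8 bp.

64, 62, 52, 41, 8 bp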